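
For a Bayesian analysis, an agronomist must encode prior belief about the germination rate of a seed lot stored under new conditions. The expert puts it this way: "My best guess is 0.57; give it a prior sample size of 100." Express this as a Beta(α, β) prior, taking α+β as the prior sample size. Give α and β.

α = 57, β = 43

Under the effective-sample-size interpretation, Beta(α, β) has prior mean α/(α+β) and prior sample size α+β.
So α+β = 100 and α/(α+β) = 0.57, giving α = 0.57·100 = 57 and β = 100 − 57 = 43.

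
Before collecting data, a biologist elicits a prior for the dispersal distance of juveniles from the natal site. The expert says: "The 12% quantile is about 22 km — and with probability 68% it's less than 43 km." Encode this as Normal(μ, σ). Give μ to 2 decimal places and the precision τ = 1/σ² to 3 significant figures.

μ = 37.02, τ = 0.00612

The p-quantile of Normal(μ,σ) is μ + z_p·σ, with z_{0.12} = -1.175 and z_{0.68} = 0.4677.
Eliminate σ: μ = (z₂·x₁ − z₁·x₂)/(z₂ − z₁) = (0.4677·22 − (-1.175)·43)/1.643 = 37.02.
Then σ = (x₂ − x₁)/(z₂ − z₁) = (43 − 22)/1.643 = 12.78.
Precision τ = 1/σ² = 1/12.78² = 0.00612.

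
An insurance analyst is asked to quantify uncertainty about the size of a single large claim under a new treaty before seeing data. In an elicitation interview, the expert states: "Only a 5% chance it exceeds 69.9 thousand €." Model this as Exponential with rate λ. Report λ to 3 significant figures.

P(T > 69.9) = e^(−λ·69.9) = 0.05, so λ = −ln(0.05)/69.9 = 0.0429.

λ ≈ 0.0429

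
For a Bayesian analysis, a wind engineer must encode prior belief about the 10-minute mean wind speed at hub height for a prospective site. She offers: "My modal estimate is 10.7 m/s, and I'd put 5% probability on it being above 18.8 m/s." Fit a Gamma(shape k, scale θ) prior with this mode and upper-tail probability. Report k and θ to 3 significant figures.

Gamma(k,θ) with k>1 has mode (k−1)θ, so θ = 10.7/(k−1).
Need P(X < 18.8) = 0.95 with θ tied to k this way. Start at k = 2, θ = 10.7: P(X<18.8) ≈ 0.524.
Too low — raise k to concentrate. Iterating converges to k ≈ 9.78.
Then θ = 10.7/(9.78−1) ≈ 1.22.

k ≈ 9.78, θ ≈ 1.22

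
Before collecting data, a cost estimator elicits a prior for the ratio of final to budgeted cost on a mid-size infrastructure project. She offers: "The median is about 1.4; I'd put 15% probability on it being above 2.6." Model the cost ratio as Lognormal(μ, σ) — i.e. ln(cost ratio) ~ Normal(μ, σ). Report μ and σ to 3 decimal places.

If T ~ Lognormal(μ,σ) then ln T ~ Normal(μ,σ), so the p-quantile of ln T is μ + z_p·σ.
ln(1.4) = 0.3365 and ln(2.6) = 0.9555; z_{0.5} = 0, z_{0.85} = 1.036.
σ = (0.9555 − 0.3365)/(1.036 − (0)) = 0.597.
μ = 0.3365 − (0)·0.597 = 0.336.

μ ≈ 0.336, σ ≈ 0.597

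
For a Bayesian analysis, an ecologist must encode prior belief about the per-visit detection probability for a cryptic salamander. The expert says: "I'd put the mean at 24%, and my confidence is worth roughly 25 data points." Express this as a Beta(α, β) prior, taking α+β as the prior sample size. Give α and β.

α = 6, β = 19

Under the effective-sample-size interpretation, Beta(α, β) has prior mean α/(α+β) and prior sample size α+β.
So α+β = 25 and α/(α+β) = 0.24, giving α = 0.24·25 = 6 and β = 25 − 6 = 19.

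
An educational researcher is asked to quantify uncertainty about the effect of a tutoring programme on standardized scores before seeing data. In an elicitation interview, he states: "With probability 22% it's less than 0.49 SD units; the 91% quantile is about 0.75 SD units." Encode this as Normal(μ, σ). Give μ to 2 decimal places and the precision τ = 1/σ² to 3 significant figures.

The p-quantile of Normal(μ,σ) is μ + z_p·σ, with z_{0.22} = -0.7722 and z_{0.91} = 1.341.
Eliminate σ: μ = (z₂·x₁ − z₁·x₂)/(z₂ − z₁) = (1.341·0.49 − (-0.7722)·0.75)/2.113 = 0.59.
Then σ = (x₂ − x₁)/(z₂ − z₁) = (0.75 − 0.49)/2.113 = 0.12.
Precision τ = 1/σ² = 1/0.1231² = 66.

μ = 0.59, τ = 66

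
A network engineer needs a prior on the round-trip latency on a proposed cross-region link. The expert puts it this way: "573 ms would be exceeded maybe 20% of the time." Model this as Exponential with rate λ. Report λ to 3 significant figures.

λ ≈ 0.00281

P(T > 573.0) = e^(−λ·573.0) = 0.2, so λ = −ln(0.2)/573.0 = 0.00281.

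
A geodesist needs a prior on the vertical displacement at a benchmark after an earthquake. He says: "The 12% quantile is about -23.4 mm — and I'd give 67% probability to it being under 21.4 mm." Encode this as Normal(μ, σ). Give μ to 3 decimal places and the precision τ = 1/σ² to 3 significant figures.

μ = 9.196, τ = 0.0013

For Normal(μ,σ), the p-quantile is μ + z_p·σ. Here z_{0.12} = -1.175, z_{0.67} = 0.4399.
So -23.4 = μ − 1.175σ and 21.4 = μ + 0.4399σ.
Subtracting: σ = (21.4 − -23.4)/(0.4399 − (-1.175)) = 27.742.
Then μ = -23.4 − (-1.175)·27.742 = 9.196.
Precision τ = 1/σ² = 1/27.74² = 0.0013.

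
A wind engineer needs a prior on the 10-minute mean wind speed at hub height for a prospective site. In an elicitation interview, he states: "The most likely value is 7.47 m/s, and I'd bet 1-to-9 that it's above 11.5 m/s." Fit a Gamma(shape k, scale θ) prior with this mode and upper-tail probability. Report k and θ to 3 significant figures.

Gamma(k,θ) with k>1 has mode (k−1)θ, so θ = 7.47/(k−1).
Need P(X < 11.5) = 0.9 with θ tied to k this way. Start at k = 2, θ = 7.47: P(X<11.5) ≈ 0.455.
Too low — raise k to concentrate. Iterating converges to k ≈ 11.
Then θ = 7.47/(11−1) ≈ 0.744.

k ≈ 11, θ ≈ 0.744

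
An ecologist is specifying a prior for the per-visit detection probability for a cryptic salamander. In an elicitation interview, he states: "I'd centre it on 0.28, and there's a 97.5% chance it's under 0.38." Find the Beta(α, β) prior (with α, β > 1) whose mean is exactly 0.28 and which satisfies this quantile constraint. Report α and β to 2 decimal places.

With mean 0.28 fixed, write α = 0.28s, β = 0.72s where s = α+β.
Need P(θ < 0.38) = 0.975 under Beta(0.28s, 0.72s). Normal approximation: (q−m)/√(m(1−m)/s) ≈ z_{0.975} = 1.96, so s ≈ 0.28·0.72·(1.96)²/(0.38−0.28)² = 77.4.
At s = 77.4: P(θ<0.38) ≈ 0.970. Adjusting to match 0.975 gives s ≈ 84.12.
So α = 0.28·84.12 ≈ 23.55, β = 0.72·84.12 ≈ 60.57.

α ≈ 23.55, β ≈ 60.57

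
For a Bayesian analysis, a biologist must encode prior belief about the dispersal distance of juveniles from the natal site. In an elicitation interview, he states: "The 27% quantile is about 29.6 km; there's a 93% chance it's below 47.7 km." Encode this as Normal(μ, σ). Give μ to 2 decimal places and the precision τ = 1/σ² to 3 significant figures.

μ = 34.91, τ = 0.0133

For Normal(μ,σ), the p-quantile is μ + z_p·σ. Here z_{0.27} = -0.6128, z_{0.93} = 1.476.
So 29.6 = μ − 0.6128σ and 47.7 = μ + 1.476σ.
Subtracting: σ = (47.7 − 29.6)/(1.476 − (-0.6128)) = 8.67.
Then μ = 29.6 − (-0.6128)·8.67 = 34.91.
Precision τ = 1/σ² = 1/8.666² = 0.0133.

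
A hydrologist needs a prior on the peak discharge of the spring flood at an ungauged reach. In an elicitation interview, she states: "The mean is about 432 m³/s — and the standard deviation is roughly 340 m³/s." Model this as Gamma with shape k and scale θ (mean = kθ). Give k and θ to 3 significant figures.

For Gamma(k, scale θ): mean = kθ, variance = kθ², so CV = 1/√k.
CV = SD/mean = 340/432 = 0.787, hence k = 1/CV² = 1.61.
Then θ = mean/k = 432/1.61 = 268.

k ≈ 1.61, θ ≈ 268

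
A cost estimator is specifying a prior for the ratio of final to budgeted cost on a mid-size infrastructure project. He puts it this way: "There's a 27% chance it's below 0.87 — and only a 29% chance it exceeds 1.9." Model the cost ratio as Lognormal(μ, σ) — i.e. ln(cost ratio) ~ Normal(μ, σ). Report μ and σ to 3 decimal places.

If T ~ Lognormal(μ,σ) then ln T ~ Normal(μ,σ), so the p-quantile of ln T is μ + z_p·σ.
ln(0.87) = -0.1393 and ln(1.9) = 0.6419; z_{0.27} = -0.6128, z_{0.71} = 0.5534.
σ = (0.6419 − -0.1393)/(0.5534 − (-0.6128)) = 0.670.
μ = -0.1393 − (-0.6128)·0.670 = 0.271.

μ ≈ 0.271, σ ≈ 0.670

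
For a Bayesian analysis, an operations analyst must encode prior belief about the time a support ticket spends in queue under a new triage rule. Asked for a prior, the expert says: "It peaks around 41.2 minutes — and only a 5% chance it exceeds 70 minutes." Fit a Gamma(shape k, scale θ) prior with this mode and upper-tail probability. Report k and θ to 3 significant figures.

k ≈ 10.9, θ ≈ 4.15

Gamma(k,θ) with k>1 has mode (k−1)θ, so θ = 41.2/(k−1).
Need P(X < 70) = 0.95 with θ tied to k this way. Start at k = 2, θ = 41.2: P(X<70) ≈ 0.506.
Too low — raise k to concentrate. Iterating converges to k ≈ 10.9.
Then θ = 41.2/(10.9−1) ≈ 4.15.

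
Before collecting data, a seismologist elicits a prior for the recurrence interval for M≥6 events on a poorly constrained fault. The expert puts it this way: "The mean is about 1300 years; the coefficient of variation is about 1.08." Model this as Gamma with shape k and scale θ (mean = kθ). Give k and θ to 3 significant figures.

For Gamma(k, scale θ): mean = kθ, variance = kθ², so CV = 1/√k.
CV = 1.08, hence k = 1/CV² = 0.857.
Then θ = mean/k = 1300/0.857 = 1520.

k ≈ 0.857, θ ≈ 1520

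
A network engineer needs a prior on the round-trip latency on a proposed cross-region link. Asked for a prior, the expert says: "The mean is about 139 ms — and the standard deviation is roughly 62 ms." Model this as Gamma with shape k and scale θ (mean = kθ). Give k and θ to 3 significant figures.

For Gamma(k, scale θ): mean = kθ, variance = kθ², so CV = 1/√k.
CV = SD/mean = 62/139 = 0.446, hence k = 1/CV² = 5.03.
Then θ = mean/k = 139/5.03 = 27.7.

k ≈ 5.03, θ ≈ 27.7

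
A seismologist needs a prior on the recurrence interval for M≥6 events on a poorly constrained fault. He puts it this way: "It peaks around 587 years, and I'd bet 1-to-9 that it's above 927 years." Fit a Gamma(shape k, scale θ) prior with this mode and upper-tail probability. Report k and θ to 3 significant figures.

k ≈ 9.98, θ ≈ 65.4

Gamma(k,θ) with k>1 has mode (k−1)θ, so θ = 587/(k−1).
Need P(X < 927) = 0.9 with θ tied to k this way. Start at k = 2, θ = 587: P(X<927) ≈ 0.468.
Too low — raise k to concentrate. Iterating converges to k ≈ 9.98.
Then θ = 587/(9.98−1) ≈ 65.4.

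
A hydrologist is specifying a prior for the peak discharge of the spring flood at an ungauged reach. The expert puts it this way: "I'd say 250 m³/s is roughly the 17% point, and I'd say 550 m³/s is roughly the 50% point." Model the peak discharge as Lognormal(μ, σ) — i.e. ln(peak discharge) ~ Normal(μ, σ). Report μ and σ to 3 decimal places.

If T ~ Lognormal(μ,σ) then ln T ~ Normal(μ,σ), so the p-quantile of ln T is μ + z_p·σ.
ln(250) = 5.521 and ln(550) = 6.31; z_{0.17} = -0.9542, z_{0.5} = 0.
σ = (6.31 − 5.521)/(0 − (-0.9542)) = 0.826.
μ = 5.521 − (-0.9542)·0.826 = 6.310.

μ ≈ 6.310, σ ≈ 0.826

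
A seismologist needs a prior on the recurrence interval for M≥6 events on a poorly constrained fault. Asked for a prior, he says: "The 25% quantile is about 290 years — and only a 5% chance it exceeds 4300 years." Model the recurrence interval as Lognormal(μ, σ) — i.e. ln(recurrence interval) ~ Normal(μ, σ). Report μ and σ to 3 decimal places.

μ ≈ 6.454, σ ≈ 1.163

If T ~ Lognormal(μ,σ) then ln T ~ Normal(μ,σ), so the p-quantile of ln T is μ + z_p·σ.
ln(290) = 5.67 and ln(4300) = 8.366; z_{0.25} = -0.6745, z_{0.95} = 1.645.
σ = (8.366 − 5.67)/(1.645 − (-0.6745)) = 1.163.
μ = 5.67 − (-0.6745)·1.163 = 6.454.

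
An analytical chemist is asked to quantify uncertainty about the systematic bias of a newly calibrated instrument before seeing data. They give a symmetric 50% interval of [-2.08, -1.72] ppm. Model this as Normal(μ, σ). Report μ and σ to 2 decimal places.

A symmetric 50% interval runs μ ± z·σ with z = 0.6745.
Half-width = 0.18, so σ = 0.18/0.6745 = 0.27.
μ is the interval midpoint, -1.90.

μ = -1.90, σ = 0.27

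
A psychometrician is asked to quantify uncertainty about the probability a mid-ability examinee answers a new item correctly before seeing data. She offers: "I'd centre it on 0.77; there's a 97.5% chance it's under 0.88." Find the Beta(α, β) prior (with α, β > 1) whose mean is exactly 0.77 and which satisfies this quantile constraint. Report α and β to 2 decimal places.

α ≈ 34.14, β ≈ 10.20

With mean 0.77 fixed, write α = 0.77s, β = 0.23s where s = α+β.
Need P(θ < 0.88) = 0.975 under Beta(0.77s, 0.23s). Normal approximation: (q−m)/√(m(1−m)/s) ≈ z_{0.975} = 1.96, so s ≈ 0.77·0.23·(1.96)²/(0.88−0.77)² = 56.2.
At s = 56.2: P(θ<0.88) ≈ 0.987. Adjusting to match 0.975 gives s ≈ 44.34.
So α = 0.77·44.34 ≈ 34.14, β = 0.23·44.34 ≈ 10.20.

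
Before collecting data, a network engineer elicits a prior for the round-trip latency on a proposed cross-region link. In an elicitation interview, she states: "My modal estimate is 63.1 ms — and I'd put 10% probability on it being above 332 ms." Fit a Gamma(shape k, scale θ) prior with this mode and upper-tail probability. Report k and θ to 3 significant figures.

Gamma(k,θ) with k>1 has mode (k−1)θ, so θ = 63.1/(k−1).
Need P(X < 332) = 0.9 with θ tied to k this way. Start at k = 2, θ = 63.1: P(X<332) ≈ 0.968.
Too high — lower k to spread out. Iterating converges to k ≈ 1.63.
Then θ = 63.1/(1.63−1) ≈ 99.6.

k ≈ 1.63, θ ≈ 99.6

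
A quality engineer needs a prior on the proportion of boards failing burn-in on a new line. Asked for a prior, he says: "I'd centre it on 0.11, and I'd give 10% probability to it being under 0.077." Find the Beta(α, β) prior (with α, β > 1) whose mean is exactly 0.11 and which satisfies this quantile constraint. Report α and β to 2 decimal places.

α ≈ 14.83, β ≈ 120.03

With mean 0.11 fixed, write α = 0.11s, β = 0.89s where s = α+β.
Need P(θ < 0.077) = 0.1 under Beta(0.11s, 0.89s). Normal approximation: (q−m)/√(m(1−m)/s) ≈ z_{0.1} = -1.28, so s ≈ 0.11·0.89·(-1.28)²/(0.077−0.11)² = 147.6.
At s = 147.6: P(θ<0.077) ≈ 0.089. Adjusting to match 0.1 gives s ≈ 134.86.
So α = 0.11·134.86 ≈ 14.83, β = 0.89·134.86 ≈ 120.03.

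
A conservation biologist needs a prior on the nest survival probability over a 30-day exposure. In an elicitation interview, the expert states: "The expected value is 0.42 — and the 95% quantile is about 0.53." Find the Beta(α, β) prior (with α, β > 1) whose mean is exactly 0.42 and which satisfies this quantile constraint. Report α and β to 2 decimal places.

α ≈ 23.21, β ≈ 32.05

With mean 0.42 fixed, write α = 0.42s, β = 0.58s where s = α+β.
Need P(θ < 0.53) = 0.95 under Beta(0.42s, 0.58s). Normal approximation: (q−m)/√(m(1−m)/s) ≈ z_{0.95} = 1.64, so s ≈ 0.42·0.58·(1.64)²/(0.53−0.42)² = 54.5.
At s = 54.5: P(θ<0.53) ≈ 0.949. Adjusting to match 0.95 gives s ≈ 55.26.
So α = 0.42·55.26 ≈ 23.21, β = 0.58·55.26 ≈ 32.05.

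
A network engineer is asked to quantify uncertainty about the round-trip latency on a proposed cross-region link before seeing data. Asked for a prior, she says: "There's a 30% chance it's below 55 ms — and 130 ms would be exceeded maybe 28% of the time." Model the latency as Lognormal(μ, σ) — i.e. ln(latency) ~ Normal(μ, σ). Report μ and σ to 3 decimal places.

μ ≈ 4.415, σ ≈ 0.777

If T ~ Lognormal(μ,σ) then ln T ~ Normal(μ,σ), so the p-quantile of ln T is μ + z_p·σ.
ln(55) = 4.007 and ln(130) = 4.868; z_{0.3} = -0.5244, z_{0.72} = 0.5828.
σ = (4.868 − 4.007)/(0.5828 − (-0.5244)) = 0.777.
μ = 4.007 − (-0.5244)·0.777 = 4.415.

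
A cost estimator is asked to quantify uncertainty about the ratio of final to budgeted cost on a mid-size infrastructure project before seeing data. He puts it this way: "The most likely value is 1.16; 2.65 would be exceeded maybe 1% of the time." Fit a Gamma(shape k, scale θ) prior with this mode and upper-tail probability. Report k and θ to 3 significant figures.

Gamma(k,θ) with k>1 has mode (k−1)θ, so θ = 1.16/(k−1).
Need P(X < 2.65) = 0.99 with θ tied to k this way. Start at k = 2, θ = 1.16: P(X<2.65) ≈ 0.666.
Too low — raise k to concentrate. Iterating converges to k ≈ 8.01.
Then θ = 1.16/(8.01−1) ≈ 0.165.

k ≈ 8.01, θ ≈ 0.165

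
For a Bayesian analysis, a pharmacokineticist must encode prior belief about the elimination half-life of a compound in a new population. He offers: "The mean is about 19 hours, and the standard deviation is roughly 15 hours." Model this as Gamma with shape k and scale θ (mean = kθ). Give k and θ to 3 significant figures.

For Gamma(k, scale θ): mean = kθ, variance = kθ², so CV = 1/√k.
CV = SD/mean = 15/19 = 0.7895, hence k = 1/CV² = 1.6.
Then θ = mean/k = 19/1.6 = 11.8.

k ≈ 1.6, θ ≈ 11.8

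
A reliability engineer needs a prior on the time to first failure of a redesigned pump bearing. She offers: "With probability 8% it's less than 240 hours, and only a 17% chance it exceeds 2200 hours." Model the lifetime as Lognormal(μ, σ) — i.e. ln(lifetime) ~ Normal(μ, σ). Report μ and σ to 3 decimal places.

If T ~ Lognormal(μ,σ) then ln T ~ Normal(μ,σ), so the p-quantile of ln T is μ + z_p·σ.
ln(240) = 5.481 and ln(2200) = 7.696; z_{0.08} = -1.405, z_{0.83} = 0.9542.
σ = (7.696 − 5.481)/(0.9542 − (-1.405)) = 0.939.
μ = 5.481 − (-1.405)·0.939 = 6.800.

μ ≈ 6.800, σ ≈ 0.939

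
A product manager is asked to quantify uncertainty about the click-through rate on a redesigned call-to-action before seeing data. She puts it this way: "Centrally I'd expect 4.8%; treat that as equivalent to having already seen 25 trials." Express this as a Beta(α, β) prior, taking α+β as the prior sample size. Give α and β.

Under the effective-sample-size interpretation, Beta(α, β) has prior mean α/(α+β) and prior sample size α+β.
So α+β = 25 and α/(α+β) = 0.048, giving α = 0.048·25 = 1.2 and β = 25 − 1.2 = 23.8.

α = 1.2, β = 23.8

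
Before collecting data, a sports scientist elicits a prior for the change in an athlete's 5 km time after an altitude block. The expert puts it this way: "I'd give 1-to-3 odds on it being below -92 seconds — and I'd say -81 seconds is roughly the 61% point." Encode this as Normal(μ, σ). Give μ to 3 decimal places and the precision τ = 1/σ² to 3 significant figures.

The p-quantile of Normal(μ,σ) is μ + z_p·σ, with z_{0.25} = -0.6745 and z_{0.61} = 0.2793.
Eliminate σ: μ = (z₂·x₁ − z₁·x₂)/(z₂ − z₁) = (0.2793·-92 − (-0.6745)·-81)/0.9538 = -84.221.
Then σ = (x₂ − x₁)/(z₂ − z₁) = (-81 − -92)/0.9538 = 11.533.
Precision τ = 1/σ² = 1/11.53² = 0.00752.

μ = -84.221, τ = 0.00752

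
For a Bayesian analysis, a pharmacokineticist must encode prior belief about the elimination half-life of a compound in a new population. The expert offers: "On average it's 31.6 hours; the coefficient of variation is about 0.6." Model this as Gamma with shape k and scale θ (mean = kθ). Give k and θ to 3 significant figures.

For Gamma(k, scale θ): mean = kθ, variance = kθ², so CV = 1/√k.
CV = 0.6, hence k = 1/CV² = 2.78.
Then θ = mean/k = 31.6/2.78 = 11.4.

k ≈ 2.78, θ ≈ 11.4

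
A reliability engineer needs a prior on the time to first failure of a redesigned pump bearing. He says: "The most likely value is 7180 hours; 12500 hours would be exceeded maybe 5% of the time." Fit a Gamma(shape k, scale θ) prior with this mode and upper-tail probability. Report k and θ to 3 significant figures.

Gamma(k,θ) with k>1 has mode (k−1)θ, so θ = 7180/(k−1).
Need P(X < 12500) = 0.95 with θ tied to k this way. Start at k = 2, θ = 7180: P(X<12500) ≈ 0.519.
Too low — raise k to concentrate. Iterating converges to k ≈ 10.1.
Then θ = 7180/(10.1−1) ≈ 791.

k ≈ 10.1, θ ≈ 791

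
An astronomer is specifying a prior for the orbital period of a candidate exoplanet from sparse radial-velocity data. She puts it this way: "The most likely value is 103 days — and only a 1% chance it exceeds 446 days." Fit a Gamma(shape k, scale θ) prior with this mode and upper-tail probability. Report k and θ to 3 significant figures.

Gamma(k,θ) with k>1 has mode (k−1)θ, so θ = 103/(k−1).
Need P(X < 446) = 0.99 with θ tied to k this way. Start at k = 2, θ = 103: P(X<446) ≈ 0.930.
Too low — raise k to concentrate. Iterating converges to k ≈ 2.9.
Then θ = 103/(2.9−1) ≈ 54.1.

k ≈ 2.9, θ ≈ 54.1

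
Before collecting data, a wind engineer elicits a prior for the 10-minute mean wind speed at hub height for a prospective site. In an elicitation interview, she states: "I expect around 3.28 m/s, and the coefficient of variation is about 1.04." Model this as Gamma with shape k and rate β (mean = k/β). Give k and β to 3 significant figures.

k ≈ 0.925, β ≈ 0.282

For Gamma(k, rate β): mean = k/β, variance = k/β², so CV = 1/√k.
CV = 1.04, hence k = 1/CV² = 0.925.
Then β = k/mean = 0.925/3.28 = 0.282.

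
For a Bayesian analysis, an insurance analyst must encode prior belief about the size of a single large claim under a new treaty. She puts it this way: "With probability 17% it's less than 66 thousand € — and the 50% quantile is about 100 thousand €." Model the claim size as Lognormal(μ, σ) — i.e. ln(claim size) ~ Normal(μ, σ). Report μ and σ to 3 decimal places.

μ ≈ 4.605, σ ≈ 0.435

If T ~ Lognormal(μ,σ) then ln T ~ Normal(μ,σ), so the p-quantile of ln T is μ + z_p·σ.
ln(66) = 4.19 and ln(100) = 4.605; z_{0.17} = -0.9542, z_{0.5} = 0.
σ = (4.605 − 4.19)/(0 − (-0.9542)) = 0.435.
μ = 4.19 − (-0.9542)·0.435 = 4.605.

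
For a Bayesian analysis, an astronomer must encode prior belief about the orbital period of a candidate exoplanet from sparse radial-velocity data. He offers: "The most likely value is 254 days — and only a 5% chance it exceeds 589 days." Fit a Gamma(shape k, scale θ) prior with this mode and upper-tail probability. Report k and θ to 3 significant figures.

Gamma(k,θ) with k>1 has mode (k−1)θ, so θ = 254/(k−1).
Need P(X < 589) = 0.95 with θ tied to k this way. Start at k = 2, θ = 254: P(X<589) ≈ 0.673.
Too low — raise k to concentrate. Iterating converges to k ≈ 4.87.
Then θ = 254/(4.87−1) ≈ 65.6.

k ≈ 4.87, θ ≈ 65.6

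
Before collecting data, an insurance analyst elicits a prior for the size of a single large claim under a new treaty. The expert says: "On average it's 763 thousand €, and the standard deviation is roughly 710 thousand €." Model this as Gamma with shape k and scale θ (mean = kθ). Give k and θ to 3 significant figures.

k ≈ 1.15, θ ≈ 661

For Gamma(k, scale θ): mean = kθ, variance = kθ², so CV = 1/√k.
CV = SD/mean = 710/763 = 0.9305, hence k = 1/CV² = 1.15.
Then θ = mean/k = 763/1.15 = 661.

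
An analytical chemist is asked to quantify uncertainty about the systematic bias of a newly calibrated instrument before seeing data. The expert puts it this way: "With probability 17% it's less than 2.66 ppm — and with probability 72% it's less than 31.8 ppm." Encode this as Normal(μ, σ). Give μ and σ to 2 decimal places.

μ = 20.75, σ = 18.96

The p-quantile of Normal(μ,σ) is μ + z_p·σ, with z_{0.17} = -0.9542 and z_{0.72} = 0.5828.
Eliminate σ: μ = (z₂·x₁ − z₁·x₂)/(z₂ − z₁) = (0.5828·2.66 − (-0.9542)·31.8)/1.537 = 20.75.
Then σ = (x₂ − x₁)/(z₂ − z₁) = (31.8 − 2.66)/1.537 = 18.96.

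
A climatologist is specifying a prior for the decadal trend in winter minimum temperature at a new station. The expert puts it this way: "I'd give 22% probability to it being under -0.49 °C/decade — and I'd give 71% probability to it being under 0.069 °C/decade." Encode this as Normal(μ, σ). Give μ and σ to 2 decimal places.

μ = -0.16, σ = 0.42

For Normal(μ,σ), the p-quantile is μ + z_p·σ. Here z_{0.22} = -0.7722, z_{0.71} = 0.5534.
So -0.49 = μ − 0.7722σ and 0.069 = μ + 0.5534σ.
Subtracting: σ = (0.069 − -0.49)/(0.5534 − (-0.7722)) = 0.42.
Then μ = -0.49 − (-0.7722)·0.42 = -0.16.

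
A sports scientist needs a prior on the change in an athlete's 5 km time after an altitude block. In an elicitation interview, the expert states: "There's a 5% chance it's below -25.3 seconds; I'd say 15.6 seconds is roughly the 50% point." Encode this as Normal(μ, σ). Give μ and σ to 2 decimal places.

For Normal(μ,σ), the p-quantile is μ + z_p·σ. Here z_{0.05} = -1.645, z_{0.5} = 0.
So -25.3 = μ − 1.645σ and 15.6 = μ + 0σ.
Subtracting: σ = (15.6 − -25.3)/(0 − (-1.645)) = 24.87.
Then μ = -25.3 − (-1.645)·24.87 = 15.60.

μ = 15.60, σ = 24.87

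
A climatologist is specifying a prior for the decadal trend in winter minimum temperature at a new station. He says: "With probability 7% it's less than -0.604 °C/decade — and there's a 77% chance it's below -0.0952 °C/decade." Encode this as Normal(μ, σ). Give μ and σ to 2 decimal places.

μ = -0.26, σ = 0.23

The p-quantile of Normal(μ,σ) is μ + z_p·σ, with z_{0.07} = -1.476 and z_{0.77} = 0.7388.
Eliminate σ: μ = (z₂·x₁ − z₁·x₂)/(z₂ − z₁) = (0.7388·-0.604 − (-1.476)·-0.0952)/2.215 = -0.26.
Then σ = (x₂ − x₁)/(z₂ − z₁) = (-0.0952 − -0.604)/2.215 = 0.23.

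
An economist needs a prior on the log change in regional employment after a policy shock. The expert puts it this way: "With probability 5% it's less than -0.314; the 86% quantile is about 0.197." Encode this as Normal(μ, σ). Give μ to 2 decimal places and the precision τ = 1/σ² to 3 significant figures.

The p-quantile of Normal(μ,σ) is μ + z_p·σ, with z_{0.05} = -1.645 and z_{0.86} = 1.08.
Eliminate σ: μ = (z₂·x₁ − z₁·x₂)/(z₂ − z₁) = (1.08·-0.314 − (-1.645)·0.197)/2.725 = -0.01.
Then σ = (x₂ − x₁)/(z₂ − z₁) = (0.197 − -0.314)/2.725 = 0.19.
Precision τ = 1/σ² = 1/0.1875² = 28.4.

μ = -0.01, τ = 28.4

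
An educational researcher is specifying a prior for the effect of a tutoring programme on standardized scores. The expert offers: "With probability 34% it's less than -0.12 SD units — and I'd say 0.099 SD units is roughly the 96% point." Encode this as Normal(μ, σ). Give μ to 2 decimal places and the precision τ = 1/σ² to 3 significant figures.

μ = -0.08, τ = 97.6

The p-quantile of Normal(μ,σ) is μ + z_p·σ, with z_{0.34} = -0.4125 and z_{0.96} = 1.751.
Eliminate σ: μ = (z₂·x₁ − z₁·x₂)/(z₂ − z₁) = (1.751·-0.12 − (-0.4125)·0.099)/2.163 = -0.08.
Then σ = (x₂ − x₁)/(z₂ − z₁) = (0.099 − -0.12)/2.163 = 0.10.
Precision τ = 1/σ² = 1/0.1012² = 97.6.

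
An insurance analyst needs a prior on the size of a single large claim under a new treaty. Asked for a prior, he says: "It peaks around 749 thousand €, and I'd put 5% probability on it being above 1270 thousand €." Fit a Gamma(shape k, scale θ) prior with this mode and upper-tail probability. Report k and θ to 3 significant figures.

k ≈ 11, θ ≈ 74.8

Gamma(k,θ) with k>1 has mode (k−1)θ, so θ = 749/(k−1).
Need P(X < 1270) = 0.95 with θ tied to k this way. Start at k = 2, θ = 749: P(X<1270) ≈ 0.505.
Too low — raise k to concentrate. Iterating converges to k ≈ 11.
Then θ = 749/(11−1) ≈ 74.8.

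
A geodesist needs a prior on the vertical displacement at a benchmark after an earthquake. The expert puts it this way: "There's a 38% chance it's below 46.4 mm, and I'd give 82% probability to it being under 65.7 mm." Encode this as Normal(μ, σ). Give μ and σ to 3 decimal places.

For Normal(μ,σ), the p-quantile is μ + z_p·σ. Here z_{0.38} = -0.3055, z_{0.82} = 0.9154.
So 46.4 = μ − 0.3055σ and 65.7 = μ + 0.9154σ.
Subtracting: σ = (65.7 − 46.4)/(0.9154 − (-0.3055)) = 15.809.
Then μ = 46.4 − (-0.3055)·15.809 = 51.229.

μ = 51.229, σ = 15.809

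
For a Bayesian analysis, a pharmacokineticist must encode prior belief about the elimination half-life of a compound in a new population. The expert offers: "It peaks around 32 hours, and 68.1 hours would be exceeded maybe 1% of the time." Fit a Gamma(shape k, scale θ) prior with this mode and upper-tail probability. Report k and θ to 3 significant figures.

k ≈ 9.51, θ ≈ 3.76

Gamma(k,θ) with k>1 has mode (k−1)θ, so θ = 32/(k−1).
Need P(X < 68.1) = 0.99 with θ tied to k this way. Start at k = 2, θ = 32: P(X<68.1) ≈ 0.628.
Too low — raise k to concentrate. Iterating converges to k ≈ 9.51.
Then θ = 32/(9.51−1) ≈ 3.76.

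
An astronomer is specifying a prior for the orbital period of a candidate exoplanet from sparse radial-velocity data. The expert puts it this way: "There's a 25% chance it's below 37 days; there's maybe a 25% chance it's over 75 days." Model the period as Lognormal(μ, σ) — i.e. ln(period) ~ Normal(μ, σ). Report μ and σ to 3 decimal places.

μ ≈ 3.964, σ ≈ 0.524

If T ~ Lognormal(μ,σ) then ln T ~ Normal(μ,σ), so the p-quantile of ln T is μ + z_p·σ.
ln(37) = 3.611 and ln(75) = 4.317; z_{0.25} = -0.6745, z_{0.75} = 0.6745.
σ = (4.317 − 3.611)/(0.6745 − (-0.6745)) = 0.524.
μ = 3.611 − (-0.6745)·0.524 = 3.964.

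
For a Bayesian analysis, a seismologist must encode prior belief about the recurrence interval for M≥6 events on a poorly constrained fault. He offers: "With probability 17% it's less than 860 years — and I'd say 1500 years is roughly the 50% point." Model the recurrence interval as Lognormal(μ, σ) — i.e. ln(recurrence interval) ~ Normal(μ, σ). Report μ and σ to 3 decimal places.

μ ≈ 7.313, σ ≈ 0.583

If T ~ Lognormal(μ,σ) then ln T ~ Normal(μ,σ), so the p-quantile of ln T is μ + z_p·σ.
ln(860) = 6.757 and ln(1500) = 7.313; z_{0.17} = -0.9542, z_{0.5} = 0.
σ = (7.313 − 6.757)/(0 − (-0.9542)) = 0.583.
μ = 6.757 − (-0.9542)·0.583 = 7.313.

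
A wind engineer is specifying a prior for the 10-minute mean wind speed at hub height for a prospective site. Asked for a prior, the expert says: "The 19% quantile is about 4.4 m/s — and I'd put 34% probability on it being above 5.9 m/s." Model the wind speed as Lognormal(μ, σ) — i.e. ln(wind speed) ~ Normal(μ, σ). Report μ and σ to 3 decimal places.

If T ~ Lognormal(μ,σ) then ln T ~ Normal(μ,σ), so the p-quantile of ln T is μ + z_p·σ.
ln(4.4) = 1.482 and ln(5.9) = 1.775; z_{0.19} = -0.8779, z_{0.66} = 0.4125.
σ = (1.775 − 1.482)/(0.4125 − (-0.8779)) = 0.227.
μ = 1.482 − (-0.8779)·0.227 = 1.681.

μ ≈ 1.681, σ ≈ 0.227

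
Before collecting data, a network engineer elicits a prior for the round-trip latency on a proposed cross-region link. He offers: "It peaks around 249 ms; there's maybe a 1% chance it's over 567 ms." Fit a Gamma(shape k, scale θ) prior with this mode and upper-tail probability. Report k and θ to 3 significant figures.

Gamma(k,θ) with k>1 has mode (k−1)θ, so θ = 249/(k−1).
Need P(X < 567) = 0.99 with θ tied to k this way. Start at k = 2, θ = 249: P(X<567) ≈ 0.664.
Too low — raise k to concentrate. Iterating converges to k ≈ 8.07.
Then θ = 249/(8.07−1) ≈ 35.2.

k ≈ 8.07, θ ≈ 35.2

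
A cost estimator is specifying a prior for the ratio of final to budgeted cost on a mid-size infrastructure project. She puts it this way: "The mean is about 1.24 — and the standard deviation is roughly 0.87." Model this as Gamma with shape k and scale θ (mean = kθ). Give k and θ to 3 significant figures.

For Gamma(k, scale θ): mean = kθ, variance = kθ², so CV = 1/√k.
CV = SD/mean = 0.87/1.24 = 0.7016, hence k = 1/CV² = 2.03.
Then θ = mean/k = 1.24/2.03 = 0.61.

k ≈ 2.03, θ ≈ 0.61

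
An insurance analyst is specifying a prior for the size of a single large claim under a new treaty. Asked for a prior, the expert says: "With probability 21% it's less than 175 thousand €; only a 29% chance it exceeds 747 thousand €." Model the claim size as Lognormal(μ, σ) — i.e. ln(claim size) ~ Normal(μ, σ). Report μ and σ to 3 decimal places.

μ ≈ 6.025, σ ≈ 1.067

If T ~ Lognormal(μ,σ) then ln T ~ Normal(μ,σ), so the p-quantile of ln T is μ + z_p·σ.
ln(175) = 5.165 and ln(747) = 6.616; z_{0.21} = -0.8064, z_{0.71} = 0.5534.
σ = (6.616 − 5.165)/(0.5534 − (-0.8064)) = 1.067.
μ = 5.165 − (-0.8064)·1.067 = 6.025.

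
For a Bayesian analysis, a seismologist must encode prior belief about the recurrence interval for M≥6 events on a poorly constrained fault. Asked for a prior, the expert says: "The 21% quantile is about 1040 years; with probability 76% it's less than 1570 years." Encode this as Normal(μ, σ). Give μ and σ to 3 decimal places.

For Normal(μ,σ), the p-quantile is μ + z_p·σ. Here z_{0.21} = -0.8064, z_{0.76} = 0.7063.
So 1040 = μ − 0.8064σ and 1570 = μ + 0.7063σ.
Subtracting: σ = (1570 − 1040)/(0.7063 − (-0.8064)) = 350.361.
Then μ = 1040 − (-0.8064)·350.361 = 1322.539.

μ = 1322.539, σ = 350.361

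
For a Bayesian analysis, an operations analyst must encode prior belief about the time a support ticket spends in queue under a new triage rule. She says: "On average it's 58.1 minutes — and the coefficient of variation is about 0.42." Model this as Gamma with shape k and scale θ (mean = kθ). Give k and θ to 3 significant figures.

For Gamma(k, scale θ): mean = kθ, variance = kθ², so CV = 1/√k.
CV = 0.42, hence k = 1/CV² = 5.67.
Then θ = mean/k = 58.1/5.67 = 10.2.

k ≈ 5.67, θ ≈ 10.2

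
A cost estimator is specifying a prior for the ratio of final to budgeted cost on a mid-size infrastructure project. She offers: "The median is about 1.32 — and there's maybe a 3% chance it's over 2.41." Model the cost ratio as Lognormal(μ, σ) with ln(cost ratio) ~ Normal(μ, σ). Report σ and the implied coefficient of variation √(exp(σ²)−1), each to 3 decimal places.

If T ~ Lognormal(μ,σ) then ln T ~ Normal(μ,σ), so the p-quantile of ln T is μ + z_p·σ.
ln(1.32) = 0.2776 and ln(2.41) = 0.8796; z_{0.5} = 0, z_{0.97} = 1.881.
σ = (0.8796 − 0.2776)/(1.881 − (0)) = 0.320.
μ = 0.2776 − (0)·0.320 = 0.278.
CV = √(exp(σ²)−1) = √(exp(0.1024)−1) = 0.328.

σ ≈ 0.320, CV ≈ 0.328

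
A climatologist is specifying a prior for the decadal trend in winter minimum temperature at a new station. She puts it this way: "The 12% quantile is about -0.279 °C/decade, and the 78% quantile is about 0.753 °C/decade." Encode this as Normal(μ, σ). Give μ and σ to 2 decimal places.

The p-quantile of Normal(μ,σ) is μ + z_p·σ, with z_{0.12} = -1.175 and z_{0.78} = 0.7722.
Eliminate σ: μ = (z₂·x₁ − z₁·x₂)/(z₂ − z₁) = (0.7722·-0.279 − (-1.175)·0.753)/1.947 = 0.34.
Then σ = (x₂ − x₁)/(z₂ − z₁) = (0.753 − -0.279)/1.947 = 0.53.

μ = 0.34, σ = 0.53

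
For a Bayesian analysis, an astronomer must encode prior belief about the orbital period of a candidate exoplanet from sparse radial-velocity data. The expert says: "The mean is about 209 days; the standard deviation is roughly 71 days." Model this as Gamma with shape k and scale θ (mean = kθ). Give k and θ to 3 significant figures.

For Gamma(k, scale θ): mean = kθ, variance = kθ², so CV = 1/√k.
CV = SD/mean = 71/209 = 0.3397, hence k = 1/CV² = 8.67.
Then θ = mean/k = 209/8.67 = 24.1.

k ≈ 8.67, θ ≈ 24.1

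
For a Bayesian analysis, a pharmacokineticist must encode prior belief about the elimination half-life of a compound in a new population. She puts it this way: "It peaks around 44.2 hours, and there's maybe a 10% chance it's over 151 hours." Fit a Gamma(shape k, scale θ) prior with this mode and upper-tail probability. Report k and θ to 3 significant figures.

Gamma(k,θ) with k>1 has mode (k−1)θ, so θ = 44.2/(k−1).
Need P(X < 151) = 0.9 with θ tied to k this way. Start at k = 2, θ = 44.2: P(X<151) ≈ 0.855.
Too low — raise k to concentrate. Iterating converges to k ≈ 2.24.
Then θ = 44.2/(2.24−1) ≈ 35.5.

k ≈ 2.24, θ ≈ 35.5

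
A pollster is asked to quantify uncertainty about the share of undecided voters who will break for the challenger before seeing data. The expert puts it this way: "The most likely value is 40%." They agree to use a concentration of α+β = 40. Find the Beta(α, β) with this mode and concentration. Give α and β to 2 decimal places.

α = 16.20, β = 23.80

For α,β > 1 the Beta mode is (α−1)/(α+β−2). With α+β = 40, the mode is (α−1)/38.
Set (α−1)/38 = 0.4 → α = 1 + 0.4·38 = 16.20.
β = 40 − α = 23.80.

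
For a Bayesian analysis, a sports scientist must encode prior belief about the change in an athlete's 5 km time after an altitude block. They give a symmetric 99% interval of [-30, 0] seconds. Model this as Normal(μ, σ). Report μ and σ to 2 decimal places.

μ = -15.00, σ = 5.82

A symmetric 99% interval runs μ ± z·σ with z = 2.576.
Half-width = 15, so σ = 15/2.576 = 5.82.
μ is the interval midpoint, -15.00.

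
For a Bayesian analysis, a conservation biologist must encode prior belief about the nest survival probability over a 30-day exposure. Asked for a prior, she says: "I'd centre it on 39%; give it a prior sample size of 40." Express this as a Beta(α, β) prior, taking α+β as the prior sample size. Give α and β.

Under the effective-sample-size interpretation, Beta(α, β) has prior mean α/(α+β) and prior sample size α+β.
So α+β = 40 and α/(α+β) = 0.39, giving α = 0.39·40 = 15.6 and β = 40 − 15.6 = 24.4.

α = 15.6, β = 24.4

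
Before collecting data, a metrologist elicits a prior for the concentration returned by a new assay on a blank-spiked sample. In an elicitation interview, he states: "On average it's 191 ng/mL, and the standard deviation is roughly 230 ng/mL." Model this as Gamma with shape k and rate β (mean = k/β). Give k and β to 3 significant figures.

For Gamma(k, rate β): mean = k/β, variance = k/β², so CV = 1/√k.
CV = SD/mean = 230/191 = 1.204, hence k = 1/CV² = 0.69.
Then β = k/mean = 0.69/191 = 0.00361.

k ≈ 0.69, β ≈ 0.00361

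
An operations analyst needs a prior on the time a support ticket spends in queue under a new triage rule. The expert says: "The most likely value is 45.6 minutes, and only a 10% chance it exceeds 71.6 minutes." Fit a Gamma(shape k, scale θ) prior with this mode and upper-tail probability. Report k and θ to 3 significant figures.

k ≈ 10.2, θ ≈ 4.95

Gamma(k,θ) with k>1 has mode (k−1)θ, so θ = 45.6/(k−1).
Need P(X < 71.6) = 0.9 with θ tied to k this way. Start at k = 2, θ = 45.6: P(X<71.6) ≈ 0.465.
Too low — raise k to concentrate. Iterating converges to k ≈ 10.2.
Then θ = 45.6/(10.2−1) ≈ 4.95.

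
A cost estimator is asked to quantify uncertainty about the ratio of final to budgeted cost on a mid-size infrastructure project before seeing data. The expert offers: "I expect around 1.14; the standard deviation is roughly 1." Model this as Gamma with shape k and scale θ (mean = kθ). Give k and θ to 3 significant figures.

k ≈ 1.3, θ ≈ 0.877

For Gamma(k, scale θ): mean = kθ, variance = kθ², so CV = 1/√k.
CV = SD/mean = 1/1.14 = 0.8772, hence k = 1/CV² = 1.3.
Then θ = mean/k = 1.14/1.3 = 0.877.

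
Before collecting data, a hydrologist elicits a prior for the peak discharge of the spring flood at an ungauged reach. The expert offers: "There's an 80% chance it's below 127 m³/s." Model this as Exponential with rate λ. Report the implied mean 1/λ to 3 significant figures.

mean ≈ 78.9 m³/s

P(T < 127.0) = 1 − e^(−λ·127.0) = 0.8, so λ = −ln(1−0.8)/127.0 = −ln(0.2)/127.0 = 0.0127.
Mean = 1/λ = 78.9 m³/s.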